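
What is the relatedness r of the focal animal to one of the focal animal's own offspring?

Each parent–offspring link contributes a factor of 1/2, and independent paths through distinct common ancestors add.
One parent–offspring link: r = (1/2)^1 = 1/2.

0.5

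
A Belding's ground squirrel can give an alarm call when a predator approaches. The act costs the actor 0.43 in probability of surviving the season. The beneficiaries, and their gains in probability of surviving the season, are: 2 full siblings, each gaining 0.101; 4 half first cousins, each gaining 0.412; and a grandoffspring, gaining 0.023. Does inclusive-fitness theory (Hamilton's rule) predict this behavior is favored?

No

Hamilton's rule: the trait is favored when the sum of r·B over every recipient exceeds the actor's cost C.
r to a full sibling = 1/2 (full sibs share both parents — two paths of length 2: r = 2·(1/2)^2 = 1/2).
r to a half first cousin = 0.0625 (half first cousins share one grandparent — one path of length 4: r = (1/2)^4 = 1/16).
r to a grandoffspring = 1/4 (two parent–offspring links: r = (1/2)^2 = 1/4).
Summing one r·B term per recipient: 2·0.5·0.101 + 4·0.0625·0.412 + 1·0.25·0.023 = 0.20975.
0.20975 < 0.43: the indirect benefit is less than the cost.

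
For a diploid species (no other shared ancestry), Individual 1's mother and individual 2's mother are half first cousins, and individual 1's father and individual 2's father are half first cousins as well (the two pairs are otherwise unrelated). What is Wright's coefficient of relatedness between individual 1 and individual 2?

0.03125

With two independent routes of shared ancestry, r is the sum of the two contributions.
Individual 1 and individual 2 are related in two ways: half second cousins through their mothers (r = 1/64) and half second cousins through their fathers (r = 1/64).
r = 1/64 + 1/64 = 1/32 = 0.03125.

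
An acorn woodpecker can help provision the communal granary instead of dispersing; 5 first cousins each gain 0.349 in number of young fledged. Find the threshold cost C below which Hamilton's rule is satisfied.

0.218125

r to a first cousin = 1/8 (first cousins share one grandparent pair — two paths of length 4: r = 2·(1/2)^4 = 1/8).
Hamilton's rule: n·r·B > C, so the trait is favored while C < n·r·B = 5·0.125·0.349 = 0.218125.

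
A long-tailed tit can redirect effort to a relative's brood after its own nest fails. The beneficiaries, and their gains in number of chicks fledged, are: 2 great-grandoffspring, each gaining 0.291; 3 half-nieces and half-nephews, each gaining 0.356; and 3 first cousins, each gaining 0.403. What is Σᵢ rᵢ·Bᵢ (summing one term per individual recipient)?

0.357375

r to a great-grandoffspring = 1/8 (three parent–offspring links: r = (1/2)^3 = 1/8).
r to a half-niece or half-nephew = 1/8 (half-aunt/uncle↔niece/nephew: one path of length 3: r = (1/2)^3 = 1/8).
r to a first cousin = 0.125 (first cousins share one grandparent pair — two paths of length 4: r = 2·(1/2)^4 = 1/8).
Summing one r·B term per recipient: 2·0.125·0.291 + 3·0.125·0.356 + 3·0.125·0.403 = 0.357375.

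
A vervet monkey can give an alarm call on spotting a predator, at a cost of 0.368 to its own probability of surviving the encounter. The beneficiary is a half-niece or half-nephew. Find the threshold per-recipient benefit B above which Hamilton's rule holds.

2.944

r to a half-niece or half-nephew = 0.125 (half-aunt/uncle↔niece/nephew: one path of length 3: r = (1/2)^3 = 1/8).
Hamilton's rule with n recipients of equal r: n·r·B > C, so B > C/(n·r) = 0.368/(1·0.125) = 2.944.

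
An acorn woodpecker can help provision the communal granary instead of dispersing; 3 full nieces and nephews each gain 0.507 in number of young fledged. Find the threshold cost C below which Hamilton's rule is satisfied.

0.38025

r to a full niece or nephew = 0.25 (full aunt/uncle↔niece/nephew: two paths of length 3 through the shared grandparent pair: r = 2·(1/2)^3 = 1/4).
Hamilton's rule: n·r·B > C, so the trait is favored while C < n·r·B = 3·0.25·0.507 = 0.38025.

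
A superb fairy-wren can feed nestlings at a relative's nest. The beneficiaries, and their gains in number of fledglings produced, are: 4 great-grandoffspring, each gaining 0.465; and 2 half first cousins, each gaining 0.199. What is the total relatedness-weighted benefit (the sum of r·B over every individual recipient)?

0.257375

r to a great-grandoffspring = 1/8 (three parent–offspring links: r = (1/2)^3 = 1/8).
r to a half first cousin = 1/16 (half first cousins share one grandparent — one path of length 4: r = (1/2)^4 = 1/16).
Summing one r·B term per recipient: 4·0.125·0.465 + 2·0.0625·0.199 = 0.257375.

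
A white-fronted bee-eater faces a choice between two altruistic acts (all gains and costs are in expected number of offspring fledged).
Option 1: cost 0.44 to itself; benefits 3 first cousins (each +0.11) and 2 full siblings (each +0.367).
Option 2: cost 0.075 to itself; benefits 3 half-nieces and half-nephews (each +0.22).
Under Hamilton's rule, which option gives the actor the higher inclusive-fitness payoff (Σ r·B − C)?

Option 1: r to a first cousin = 0.125.
Option 1: r to a full sibling = 0.5.
Option 1: Σ r·B − C = (3·0.125·0.11 + 2·0.5·0.367) − 0.44 = -0.03175.
Option 2: r to a half-niece or half-nephew = 0.125.
Option 2: Σ r·B − C = (3·0.125·0.22) − 0.075 = 0.0075.
Option 2 has the higher net inclusive-fitness payoff.

Option 2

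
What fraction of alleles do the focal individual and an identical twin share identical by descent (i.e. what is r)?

1

Each parent–offspring link contributes a factor of 1/2, and independent paths through distinct common ancestors add.
Monozygotic twins share every allele identical by descent: r = 1.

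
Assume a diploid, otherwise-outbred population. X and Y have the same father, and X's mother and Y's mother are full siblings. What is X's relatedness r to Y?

With two independent routes of shared ancestry, r is the sum of the two contributions.
X and Y are related in two ways: half-sibs through their shared father (r = 1/4) and first cousins through their mothers (r = 1/8).
r = 1/4 + 1/8 = 3/8 = 0.375.

0.375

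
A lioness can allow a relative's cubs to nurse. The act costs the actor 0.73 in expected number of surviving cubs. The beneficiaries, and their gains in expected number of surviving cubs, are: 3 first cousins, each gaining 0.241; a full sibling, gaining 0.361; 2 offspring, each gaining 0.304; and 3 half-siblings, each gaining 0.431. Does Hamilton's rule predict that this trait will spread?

Yes

Hamilton's rule: the trait is favored when the sum of r·B over every recipient exceeds the actor's cost C.
r to a first cousin = 1/8 (first cousins share one grandparent pair — two paths of length 4: r = 2·(1/2)^4 = 1/8).
r to a full sibling = 0.5 (full sibs share both parents — two paths of length 2: r = 2·(1/2)^2 = 1/2).
r to an offspring = 0.5 (one parent–offspring link: r = (1/2)^1 = 1/2).
r to a half-sibling = 0.25 (half-sibs share one parent — one path of length 2: r = (1/2)^2 = 1/4).
Summing one r·B term per recipient: 3·0.125·0.241 + 1·0.5·0.361 + 2·0.5·0.304 + 3·0.25·0.431 = 0.898125.
0.898125 > 0.73: the indirect benefit exceeds the cost.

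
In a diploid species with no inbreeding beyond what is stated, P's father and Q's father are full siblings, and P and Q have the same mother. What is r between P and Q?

0.375

Relatedness sums over independent paths through distinct common ancestors.
P and Q are related in two ways: first cousins through their fathers (r = 1/8) and half-sibs through their shared mother (r = 1/4).
r = 1/8 + 1/4 = 0.375.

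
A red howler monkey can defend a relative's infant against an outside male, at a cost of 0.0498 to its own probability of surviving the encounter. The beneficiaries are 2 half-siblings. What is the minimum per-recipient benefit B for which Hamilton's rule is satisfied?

r to a half-sibling = 1/4 (half-sibs share one parent — one path of length 2: r = (1/2)^2 = 1/4).
Hamilton's rule with n recipients of equal r: n·r·B > C, so B > C/(n·r) = 0.0498/(2·0.25) = 0.0996.

0.0996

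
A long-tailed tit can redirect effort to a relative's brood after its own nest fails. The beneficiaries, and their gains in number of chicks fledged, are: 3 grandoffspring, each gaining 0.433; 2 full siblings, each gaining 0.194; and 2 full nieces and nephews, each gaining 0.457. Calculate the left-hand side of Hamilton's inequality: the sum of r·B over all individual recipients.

r to a grandoffspring = 1/4 (two parent–offspring links: r = (1/2)^2 = 1/4).
r to a full sibling = 1/2 (full sibs share both parents — two paths of length 2: r = 2·(1/2)^2 = 1/2).
r to a full niece or nephew = 0.25 (full aunt/uncle↔niece/nephew: two paths of length 3 through the shared grandparent pair: r = 2·(1/2)^3 = 1/4).
Summing one r·B term per recipient: 3·0.25·0.433 + 2·0.5·0.194 + 2·0.25·0.457 = 0.74725.

0.74725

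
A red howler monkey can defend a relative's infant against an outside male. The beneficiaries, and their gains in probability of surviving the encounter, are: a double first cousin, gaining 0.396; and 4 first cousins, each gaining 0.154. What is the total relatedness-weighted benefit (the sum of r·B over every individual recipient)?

0.176

r to a double first cousin = 1/4 (double first cousins share both grandparent pairs — four paths of length 4: r = 4·(1/2)^4 = 1/4).
r to a first cousin = 1/8 (first cousins share one grandparent pair — two paths of length 4: r = 2·(1/2)^4 = 1/8).
Summing one r·B term per recipient: 1·0.25·0.396 + 4·0.125·0.154 = 0.176.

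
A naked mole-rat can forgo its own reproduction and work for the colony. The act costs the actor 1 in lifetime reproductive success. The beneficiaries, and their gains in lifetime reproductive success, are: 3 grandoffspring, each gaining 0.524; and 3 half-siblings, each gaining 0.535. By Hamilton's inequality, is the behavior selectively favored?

Hamilton's rule: the trait is favored when the sum of r·B over every recipient exceeds the actor's cost C.
r to a grandoffspring = 1/4 (two parent–offspring links: r = (1/2)^2 = 1/4).
r to a half-sibling = 0.25 (half-sibs share one parent — one path of length 2: r = (1/2)^2 = 1/4).
Summing one r·B term per recipient: 3·0.25·0.524 + 3·0.25·0.535 = 0.79425.
0.79425 < 1: the indirect benefit is less than the cost.

No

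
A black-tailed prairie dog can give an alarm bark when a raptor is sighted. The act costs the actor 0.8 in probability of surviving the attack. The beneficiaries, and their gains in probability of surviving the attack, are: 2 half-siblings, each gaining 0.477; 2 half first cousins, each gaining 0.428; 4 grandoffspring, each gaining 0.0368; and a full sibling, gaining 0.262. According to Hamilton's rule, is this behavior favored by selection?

No

Hamilton's rule: the trait is favored when the sum of r·B over every recipient exceeds the actor's cost C.
r to a half-sibling = 1/4 (half-sibs share one parent — one path of length 2: r = (1/2)^2 = 1/4).
r to a half first cousin = 1/16 (half first cousins share one grandparent — one path of length 4: r = (1/2)^4 = 1/16).
r to a grandoffspring = 1/4 (two parent–offspring links: r = (1/2)^2 = 1/4).
r to a full sibling = 0.5 (full sibs share both parents — two paths of length 2: r = 2·(1/2)^2 = 1/2).
Summing one r·B term per recipient: 2·0.25·0.477 + 2·0.0625·0.428 + 4·0.25·0.0368 + 1·0.5·0.262 = 0.4598.
0.4598 < 0.8: the indirect benefit is less than the cost.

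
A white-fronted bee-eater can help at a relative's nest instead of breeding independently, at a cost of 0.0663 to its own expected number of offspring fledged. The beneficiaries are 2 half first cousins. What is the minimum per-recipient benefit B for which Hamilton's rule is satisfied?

0.5304

r to a half first cousin = 0.0625 (half first cousins share one grandparent — one path of length 4: r = (1/2)^4 = 1/16).
Hamilton's rule with n recipients of equal r: n·r·B > C, so B > C/(n·r) = 0.0663/(2·0.0625) = 0.5304.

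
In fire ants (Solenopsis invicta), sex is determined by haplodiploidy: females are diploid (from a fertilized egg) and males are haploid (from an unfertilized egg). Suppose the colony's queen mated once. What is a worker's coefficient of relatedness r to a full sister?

Haplodiploid full sisters inherit their father's entire haploid genome identically (contributing 1/2) and on average half of their mother's contribution (1/2 · 1/2 = 1/4); r = 1/2 + 1/4 = 3/4.

0.75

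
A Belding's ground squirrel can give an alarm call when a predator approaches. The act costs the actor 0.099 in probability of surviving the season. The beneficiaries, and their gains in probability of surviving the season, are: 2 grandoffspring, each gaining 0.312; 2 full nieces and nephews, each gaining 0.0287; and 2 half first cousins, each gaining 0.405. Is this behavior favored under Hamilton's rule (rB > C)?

Yes

Hamilton's rule: the trait is favored when the sum of r·B over every recipient exceeds the actor's cost C.
r to a grandoffspring = 1/4 (two parent–offspring links: r = (1/2)^2 = 1/4).
r to a full niece or nephew = 1/4 (full aunt/uncle↔niece/nephew: two paths of length 3 through the shared grandparent pair: r = 2·(1/2)^3 = 1/4).
r to a half first cousin = 1/16 (half first cousins share one grandparent — one path of length 4: r = (1/2)^4 = 1/16).
Summing one r·B term per recipient: 2·0.25·0.312 + 2·0.25·0.0287 + 2·0.0625·0.405 = 0.220975.
0.220975 > 0.099: the indirect benefit exceeds the cost.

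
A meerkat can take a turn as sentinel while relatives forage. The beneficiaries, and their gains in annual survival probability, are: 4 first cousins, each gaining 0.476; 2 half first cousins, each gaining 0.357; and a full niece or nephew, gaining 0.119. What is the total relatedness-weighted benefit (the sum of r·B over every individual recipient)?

r to a first cousin = 0.125 (first cousins share one grandparent pair — two paths of length 4: r = 2·(1/2)^4 = 1/8).
r to a half first cousin = 1/16 (half first cousins share one grandparent — one path of length 4: r = (1/2)^4 = 1/16).
r to a full niece or nephew = 0.25 (full aunt/uncle↔niece/nephew: two paths of length 3 through the shared grandparent pair: r = 2·(1/2)^3 = 1/4).
Summing one r·B term per recipient: 4·0.125·0.476 + 2·0.0625·0.357 + 1·0.25·0.119 = 0.312375.

0.312375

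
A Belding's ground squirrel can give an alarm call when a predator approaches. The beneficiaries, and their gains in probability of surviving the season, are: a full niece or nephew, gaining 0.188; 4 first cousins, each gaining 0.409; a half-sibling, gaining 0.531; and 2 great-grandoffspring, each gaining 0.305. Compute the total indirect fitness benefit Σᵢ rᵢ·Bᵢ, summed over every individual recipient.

0.4605

r to a full niece or nephew = 1/4 (full aunt/uncle↔niece/nephew: two paths of length 3 through the shared grandparent pair: r = 2·(1/2)^3 = 1/4).
r to a first cousin = 0.125 (first cousins share one grandparent pair — two paths of length 4: r = 2·(1/2)^4 = 1/8).
r to a half-sibling = 0.25 (half-sibs share one parent — one path of length 2: r = (1/2)^2 = 1/4).
r to a great-grandoffspring = 0.125 (three parent–offspring links: r = (1/2)^3 = 1/8).
Summing one r·B term per recipient: 1·0.25·0.188 + 4·0.125·0.409 + 1·0.25·0.531 + 2·0.125·0.305 = 0.4605.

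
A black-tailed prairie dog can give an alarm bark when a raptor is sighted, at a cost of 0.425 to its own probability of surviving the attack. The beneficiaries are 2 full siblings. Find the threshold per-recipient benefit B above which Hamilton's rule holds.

0.425

r to a full sibling = 0.5 (full sibs share both parents — two paths of length 2: r = 2·(1/2)^2 = 1/2).
Hamilton's rule with n recipients of equal r: n·r·B > C, so B > C/(n·r) = 0.425/(2·0.5) = 0.425.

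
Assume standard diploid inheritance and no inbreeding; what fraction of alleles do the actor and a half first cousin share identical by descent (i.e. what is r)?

Half first cousins share one grandparent — one path of length 4: r = (1/2)^4 = 1/16.

0.0625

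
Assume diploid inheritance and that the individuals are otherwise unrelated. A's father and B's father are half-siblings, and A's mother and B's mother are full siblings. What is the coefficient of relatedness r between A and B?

0.1875

With two independent routes of shared ancestry, r is the sum of the two contributions.
A and B are related in two ways: half first cousins through their fathers (r = 1/16) and first cousins through their mothers (r = 1/8).
r = 1/16 + 1/8 = 3/16 = 0.1875.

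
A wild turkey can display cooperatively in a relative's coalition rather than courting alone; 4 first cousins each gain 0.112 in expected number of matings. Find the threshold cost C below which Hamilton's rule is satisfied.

0.056

r to a first cousin = 1/8 (first cousins share one grandparent pair — two paths of length 4: r = 2·(1/2)^4 = 1/8).
Hamilton's rule: n·r·B > C, so the trait is favored while C < n·r·B = 4·0.125·0.112 = 0.056.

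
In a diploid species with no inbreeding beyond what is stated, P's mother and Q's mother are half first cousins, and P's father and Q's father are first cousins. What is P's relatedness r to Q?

0.046875

Wright's path rule: contributions from independent ancestry routes add.
P and Q are related in two ways: half second cousins through their mothers (r = 1/64) and second cousins through their fathers (r = 1/32).
r = 1/64 + 1/32 = 0.046875.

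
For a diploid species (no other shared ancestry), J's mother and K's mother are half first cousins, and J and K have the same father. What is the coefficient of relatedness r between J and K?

Wright's path rule: contributions from independent ancestry routes add.
J and K are related in two ways: half second cousins through their mothers (r = 1/64) and half-sibs through their shared father (r = 1/4).
r = 1/64 + 1/4 = 0.265625.

0.265625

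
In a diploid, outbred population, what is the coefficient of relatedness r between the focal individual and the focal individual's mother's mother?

0.25

Each parent–offspring link contributes a factor of 1/2, and independent paths through distinct common ancestors add.
Two parent–offspring links: r = (1/2)^2 = 1/4.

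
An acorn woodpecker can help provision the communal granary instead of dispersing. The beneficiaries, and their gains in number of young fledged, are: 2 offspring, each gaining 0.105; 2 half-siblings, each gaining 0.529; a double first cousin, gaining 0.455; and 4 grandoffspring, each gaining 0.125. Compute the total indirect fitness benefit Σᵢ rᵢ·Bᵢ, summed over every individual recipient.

r to an offspring = 1/2 (one parent–offspring link: r = (1/2)^1 = 1/2).
r to a half-sibling = 1/4 (half-sibs share one parent — one path of length 2: r = (1/2)^2 = 1/4).
r to a double first cousin = 0.25 (double first cousins share both grandparent pairs — four paths of length 4: r = 4·(1/2)^4 = 1/4).
r to a grandoffspring = 1/4 (two parent–offspring links: r = (1/2)^2 = 1/4).
Summing one r·B term per recipient: 2·0.5·0.105 + 2·0.25·0.529 + 1·0.25·0.455 + 4·0.25·0.125 = 0.60825.

0.60825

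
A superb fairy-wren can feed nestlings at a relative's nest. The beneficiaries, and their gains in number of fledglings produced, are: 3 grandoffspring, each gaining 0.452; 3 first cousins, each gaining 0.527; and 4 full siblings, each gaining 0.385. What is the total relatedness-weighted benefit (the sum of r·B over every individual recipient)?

r to a grandoffspring = 1/4 (two parent–offspring links: r = (1/2)^2 = 1/4).
r to a first cousin = 1/8 (first cousins share one grandparent pair — two paths of length 4: r = 2·(1/2)^4 = 1/8).
r to a full sibling = 0.5 (full sibs share both parents — two paths of length 2: r = 2·(1/2)^2 = 1/2).
Summing one r·B term per recipient: 3·0.25·0.452 + 3·0.125·0.527 + 4·0.5·0.385 = 1.306625.

1.306625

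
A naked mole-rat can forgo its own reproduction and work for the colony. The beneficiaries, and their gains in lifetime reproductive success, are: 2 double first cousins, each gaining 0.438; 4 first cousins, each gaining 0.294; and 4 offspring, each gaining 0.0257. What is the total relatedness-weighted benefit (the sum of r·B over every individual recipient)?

r to a double first cousin = 1/4 (double first cousins share both grandparent pairs — four paths of length 4: r = 4·(1/2)^4 = 1/4).
r to a first cousin = 0.125 (first cousins share one grandparent pair — two paths of length 4: r = 2·(1/2)^4 = 1/8).
r to an offspring = 0.5 (one parent–offspring link: r = (1/2)^1 = 1/2).
Summing one r·B term per recipient: 2·0.25·0.438 + 4·0.125·0.294 + 4·0.5·0.0257 = 0.4174.

0.4174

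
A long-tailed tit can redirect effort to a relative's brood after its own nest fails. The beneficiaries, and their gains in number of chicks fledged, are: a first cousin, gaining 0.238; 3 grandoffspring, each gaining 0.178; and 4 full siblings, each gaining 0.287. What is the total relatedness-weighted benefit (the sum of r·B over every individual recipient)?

0.73725

r to a first cousin = 0.125 (first cousins share one grandparent pair — two paths of length 4: r = 2·(1/2)^4 = 1/8).
r to a grandoffspring = 1/4 (two parent–offspring links: r = (1/2)^2 = 1/4).
r to a full sibling = 0.5 (full sibs share both parents — two paths of length 2: r = 2·(1/2)^2 = 1/2).
Summing one r·B term per recipient: 1·0.125·0.238 + 3·0.25·0.178 + 4·0.5·0.287 = 0.73725.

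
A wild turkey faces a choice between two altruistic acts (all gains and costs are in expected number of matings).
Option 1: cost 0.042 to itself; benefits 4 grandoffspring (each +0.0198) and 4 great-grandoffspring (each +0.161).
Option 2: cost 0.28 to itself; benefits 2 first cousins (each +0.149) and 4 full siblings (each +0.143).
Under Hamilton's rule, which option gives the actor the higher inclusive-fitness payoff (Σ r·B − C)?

Option 1

Option 1: r to a grandoffspring = 0.25.
Option 1: r to a great-grandoffspring = 0.125.
Option 1: Σ r·B − C = (4·0.25·0.0198 + 4·0.125·0.161) − 0.042 = 0.0583.
Option 2: r to a first cousin = 0.125.
Option 2: r to a full sibling = 0.5.
Option 2: Σ r·B − C = (2·0.125·0.149 + 4·0.5·0.143) − 0.28 = 0.04325.
Option 1 has the higher net inclusive-fitness payoff.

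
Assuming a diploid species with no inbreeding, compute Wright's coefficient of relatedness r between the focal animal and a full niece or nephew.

0.25

Full aunt/uncle↔niece/nephew: two paths of length 3 through the shared grandparent pair: r = 2·(1/2)^3 = 1/4.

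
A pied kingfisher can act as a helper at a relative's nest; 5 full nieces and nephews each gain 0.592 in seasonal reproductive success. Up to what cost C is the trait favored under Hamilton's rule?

r to a full niece or nephew = 1/4 (full aunt/uncle↔niece/nephew: two paths of length 3 through the shared grandparent pair: r = 2·(1/2)^3 = 1/4).
Hamilton's rule: n·r·B > C, so the trait is favored while C < n·r·B = 5·0.25·0.592 = 0.74.

0.74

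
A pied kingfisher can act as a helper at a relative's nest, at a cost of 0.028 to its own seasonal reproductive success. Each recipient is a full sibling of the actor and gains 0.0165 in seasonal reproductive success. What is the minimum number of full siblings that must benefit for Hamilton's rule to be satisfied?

4

r to a full sibling = 0.5 (full sibs share both parents — two paths of length 2: r = 2·(1/2)^2 = 1/2).
Hamilton's rule: n·r·B > C  ⇒  n > C/(r·B) = 0.028/(0.5·0.0165) = 3.394.
The smallest integer exceeding 3.394 is 4.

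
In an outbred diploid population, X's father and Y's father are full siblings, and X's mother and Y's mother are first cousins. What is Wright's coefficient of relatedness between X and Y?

Wright's path rule: contributions from independent ancestry routes add.
X and Y are related in two ways: first cousins through their fathers (r = 1/8) and second cousins through their mothers (r = 1/32).
r = 1/8 + 1/32 = 5/32 = 0.15625.

0.15625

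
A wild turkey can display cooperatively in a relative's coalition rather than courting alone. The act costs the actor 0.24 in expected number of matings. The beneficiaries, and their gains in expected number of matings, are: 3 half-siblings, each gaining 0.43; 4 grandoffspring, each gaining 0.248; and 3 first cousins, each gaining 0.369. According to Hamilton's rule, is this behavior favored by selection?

Yes

Hamilton's rule: the trait is favored when the sum of r·B over every recipient exceeds the actor's cost C.
r to a half-sibling = 0.25 (half-sibs share one parent — one path of length 2: r = (1/2)^2 = 1/4).
r to a grandoffspring = 0.25 (two parent–offspring links: r = (1/2)^2 = 1/4).
r to a first cousin = 1/8 (first cousins share one grandparent pair — two paths of length 4: r = 2·(1/2)^4 = 1/8).
Summing one r·B term per recipient: 3·0.25·0.43 + 4·0.25·0.248 + 3·0.125·0.369 = 0.708875.
0.708875 > 0.24: the indirect benefit exceeds the cost.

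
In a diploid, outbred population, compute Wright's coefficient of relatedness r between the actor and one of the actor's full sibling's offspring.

0.25

Each parent–offspring link contributes a factor of 1/2, and independent paths through distinct common ancestors add.
Full aunt/uncle↔niece/nephew: two paths of length 3 through the shared grandparent pair: r = 2·(1/2)^3 = 1/4.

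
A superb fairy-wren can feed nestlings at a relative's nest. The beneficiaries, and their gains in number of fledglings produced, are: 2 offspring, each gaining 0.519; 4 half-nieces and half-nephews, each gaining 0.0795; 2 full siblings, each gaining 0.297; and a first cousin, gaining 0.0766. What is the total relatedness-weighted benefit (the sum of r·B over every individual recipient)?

0.865325

r to an offspring = 1/2 (one parent–offspring link: r = (1/2)^1 = 1/2).
r to a half-niece or half-nephew = 1/8 (half-aunt/uncle↔niece/nephew: one path of length 3: r = (1/2)^3 = 1/8).
r to a full sibling = 1/2 (full sibs share both parents — two paths of length 2: r = 2·(1/2)^2 = 1/2).
r to a first cousin = 1/8 (first cousins share one grandparent pair — two paths of length 4: r = 2·(1/2)^4 = 1/8).
Summing one r·B term per recipient: 2·0.5·0.519 + 4·0.125·0.0795 + 2·0.5·0.297 + 1·0.125·0.0766 = 0.865325.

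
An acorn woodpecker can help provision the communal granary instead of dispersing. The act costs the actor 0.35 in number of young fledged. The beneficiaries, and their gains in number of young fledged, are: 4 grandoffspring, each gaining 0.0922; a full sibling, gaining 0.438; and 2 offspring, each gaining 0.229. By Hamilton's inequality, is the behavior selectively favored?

Hamilton's rule: the trait is favored when the sum of r·B over every recipient exceeds the actor's cost C.
r to a grandoffspring = 0.25 (two parent–offspring links: r = (1/2)^2 = 1/4).
r to a full sibling = 0.5 (full sibs share both parents — two paths of length 2: r = 2·(1/2)^2 = 1/2).
r to an offspring = 1/2 (one parent–offspring link: r = (1/2)^1 = 1/2).
Summing one r·B term per recipient: 4·0.25·0.0922 + 1·0.5·0.438 + 2·0.5·0.229 = 0.5402.
0.5402 > 0.35: the indirect benefit exceeds the cost.

Yes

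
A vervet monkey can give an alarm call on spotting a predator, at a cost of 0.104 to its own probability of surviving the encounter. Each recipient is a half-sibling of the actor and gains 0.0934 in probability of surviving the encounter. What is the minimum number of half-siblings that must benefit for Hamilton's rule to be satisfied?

5

r to a half-sibling = 0.25 (half-sibs share one parent — one path of length 2: r = (1/2)^2 = 1/4).
Hamilton's rule: n·r·B > C  ⇒  n > C/(r·B) = 0.104/(0.25·0.0934) = 4.454.
The smallest integer exceeding 4.454 is 5.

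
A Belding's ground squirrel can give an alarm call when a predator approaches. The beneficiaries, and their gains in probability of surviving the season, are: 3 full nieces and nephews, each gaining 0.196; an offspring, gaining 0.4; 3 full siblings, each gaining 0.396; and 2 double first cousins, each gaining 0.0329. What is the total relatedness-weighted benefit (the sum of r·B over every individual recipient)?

r to a full niece or nephew = 0.25 (full aunt/uncle↔niece/nephew: two paths of length 3 through the shared grandparent pair: r = 2·(1/2)^3 = 1/4).
r to an offspring = 0.5 (one parent–offspring link: r = (1/2)^1 = 1/2).
r to a full sibling = 1/2 (full sibs share both parents — two paths of length 2: r = 2·(1/2)^2 = 1/2).
r to a double first cousin = 0.25 (double first cousins share both grandparent pairs — four paths of length 4: r = 4·(1/2)^4 = 1/4).
Summing one r·B term per recipient: 3·0.25·0.196 + 1·0.5·0.4 + 3·0.5·0.396 + 2·0.25·0.0329 = 0.95745.

0.95745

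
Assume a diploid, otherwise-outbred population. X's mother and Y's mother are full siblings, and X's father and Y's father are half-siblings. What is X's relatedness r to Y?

Wright's path rule: contributions from independent ancestry routes add.
X and Y are related in two ways: first cousins through their mothers (r = 1/8) and half first cousins through their fathers (r = 1/16).
r = 1/8 + 1/16 = 3/16 = 0.1875.

0.1875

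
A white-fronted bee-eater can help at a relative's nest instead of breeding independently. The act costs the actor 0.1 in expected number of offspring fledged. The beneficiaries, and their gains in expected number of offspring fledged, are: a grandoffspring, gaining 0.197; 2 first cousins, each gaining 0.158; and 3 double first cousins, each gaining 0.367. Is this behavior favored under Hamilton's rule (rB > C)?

Yes

Hamilton's rule: the trait is favored when the sum of r·B over every recipient exceeds the actor's cost C.
r to a grandoffspring = 0.25 (two parent–offspring links: r = (1/2)^2 = 1/4).
r to a first cousin = 0.125 (first cousins share one grandparent pair — two paths of length 4: r = 2·(1/2)^4 = 1/8).
r to a double first cousin = 0.25 (double first cousins share both grandparent pairs — four paths of length 4: r = 4·(1/2)^4 = 1/4).
Summing one r·B term per recipient: 1·0.25·0.197 + 2·0.125·0.158 + 3·0.25·0.367 = 0.364.
0.364 > 0.1: the indirect benefit exceeds the cost.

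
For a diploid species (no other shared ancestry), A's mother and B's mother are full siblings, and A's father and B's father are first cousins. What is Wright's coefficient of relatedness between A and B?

Independent pedigree routes through distinct common ancestors add.
A and B are related in two ways: first cousins through their mothers (r = 1/8) and second cousins through their fathers (r = 1/32).
r = 1/8 + 1/32 = 5/32 = 0.15625.

0.15625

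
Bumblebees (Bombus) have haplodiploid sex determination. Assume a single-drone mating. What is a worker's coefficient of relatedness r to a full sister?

0.75

Haplodiploid full sisters inherit their father's entire haploid genome identically (contributing 1/2) and on average half of their mother's contribution (1/2 · 1/2 = 1/4); r = 1/2 + 1/4 = 3/4.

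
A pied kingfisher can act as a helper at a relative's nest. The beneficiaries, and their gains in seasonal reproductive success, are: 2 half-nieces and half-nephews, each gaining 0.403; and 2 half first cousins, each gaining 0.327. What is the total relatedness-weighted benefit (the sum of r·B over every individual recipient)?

r to a half-niece or half-nephew = 1/8 (half-aunt/uncle↔niece/nephew: one path of length 3: r = (1/2)^3 = 1/8).
r to a half first cousin = 0.0625 (half first cousins share one grandparent — one path of length 4: r = (1/2)^4 = 1/16).
Summing one r·B term per recipient: 2·0.125·0.403 + 2·0.0625·0.327 = 0.141625.

0.141625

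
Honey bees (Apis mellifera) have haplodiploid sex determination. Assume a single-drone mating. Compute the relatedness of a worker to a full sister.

Haplodiploid full sisters inherit their father's entire haploid genome identically (contributing 1/2) and on average half of their mother's contribution (1/2 · 1/2 = 1/4); r = 1/2 + 1/4 = 3/4.

0.75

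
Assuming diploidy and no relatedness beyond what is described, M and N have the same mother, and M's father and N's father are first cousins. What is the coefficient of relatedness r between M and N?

Independent pedigree routes through distinct common ancestors add.
M and N are related in two ways: half-sibs through their shared mother (r = 1/4) and second cousins through their fathers (r = 1/32).
r = 1/4 + 1/32 = 9/32 = 0.28125.

0.28125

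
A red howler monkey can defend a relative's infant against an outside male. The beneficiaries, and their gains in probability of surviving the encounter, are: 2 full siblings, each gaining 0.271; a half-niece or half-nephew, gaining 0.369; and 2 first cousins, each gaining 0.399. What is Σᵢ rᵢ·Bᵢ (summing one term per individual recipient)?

r to a full sibling = 1/2 (full sibs share both parents — two paths of length 2: r = 2·(1/2)^2 = 1/2).
r to a half-niece or half-nephew = 1/8 (half-aunt/uncle↔niece/nephew: one path of length 3: r = (1/2)^3 = 1/8).
r to a first cousin = 0.125 (first cousins share one grandparent pair — two paths of length 4: r = 2·(1/2)^4 = 1/8).
Summing one r·B term per recipient: 2·0.5·0.271 + 1·0.125·0.369 + 2·0.125·0.399 = 0.416875.

0.416875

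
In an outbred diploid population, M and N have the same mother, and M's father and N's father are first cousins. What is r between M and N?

Relatedness sums over independent paths through distinct common ancestors.
M and N are related in two ways: half-sibs through their shared mother (r = 1/4) and second cousins through their fathers (r = 1/32).
r = 1/4 + 1/32 = 9/32 = 0.28125.

0.28125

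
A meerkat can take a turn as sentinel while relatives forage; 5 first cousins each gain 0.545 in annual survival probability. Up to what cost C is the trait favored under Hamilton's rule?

r to a first cousin = 1/8 (first cousins share one grandparent pair — two paths of length 4: r = 2·(1/2)^4 = 1/8).
Hamilton's rule: n·r·B > C, so the trait is favored while C < n·r·B = 5·0.125·0.545 = 0.340625.

0.340625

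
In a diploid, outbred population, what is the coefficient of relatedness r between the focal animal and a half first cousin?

0.0625

Each parent–offspring link contributes a factor of 1/2, and independent paths through distinct common ancestors add.
Half first cousins share one grandparent — one path of length 4: r = (1/2)^4 = 1/16.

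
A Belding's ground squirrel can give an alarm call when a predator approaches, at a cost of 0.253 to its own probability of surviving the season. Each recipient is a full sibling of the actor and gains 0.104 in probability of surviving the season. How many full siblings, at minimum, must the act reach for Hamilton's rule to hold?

5

r to a full sibling = 1/2 (full sibs share both parents — two paths of length 2: r = 2·(1/2)^2 = 1/2).
Hamilton's rule: n·r·B > C  ⇒  n > C/(r·B) = 0.253/(0.5·0.104) = 4.865.
The smallest integer exceeding 4.865 is 5.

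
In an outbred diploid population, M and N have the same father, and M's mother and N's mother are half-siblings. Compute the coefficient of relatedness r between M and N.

0.3125

Independent pedigree routes through distinct common ancestors add.
M and N are related in two ways: half-sibs through their shared father (r = 1/4) and half first cousins through their mothers (r = 1/16).
r = 1/4 + 1/16 = 0.3125.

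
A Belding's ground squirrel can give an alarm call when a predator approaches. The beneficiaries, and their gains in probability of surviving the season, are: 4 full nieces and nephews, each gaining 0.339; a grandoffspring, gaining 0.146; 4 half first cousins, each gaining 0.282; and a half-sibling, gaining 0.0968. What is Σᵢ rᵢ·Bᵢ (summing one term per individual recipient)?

r to a full niece or nephew = 0.25 (full aunt/uncle↔niece/nephew: two paths of length 3 through the shared grandparent pair: r = 2·(1/2)^3 = 1/4).
r to a grandoffspring = 0.25 (two parent–offspring links: r = (1/2)^2 = 1/4).
r to a half first cousin = 1/16 (half first cousins share one grandparent — one path of length 4: r = (1/2)^4 = 1/16).
r to a half-sibling = 1/4 (half-sibs share one parent — one path of length 2: r = (1/2)^2 = 1/4).
Summing one r·B term per recipient: 4·0.25·0.339 + 1·0.25·0.146 + 4·0.0625·0.282 + 1·0.25·0.0968 = 0.4702.

0.4702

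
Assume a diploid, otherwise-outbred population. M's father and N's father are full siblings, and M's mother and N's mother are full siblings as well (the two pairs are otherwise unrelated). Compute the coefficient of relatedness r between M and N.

Relatedness sums over independent paths through distinct common ancestors.
M and N are related in two ways: first cousins through their fathers (r = 1/8) and first cousins through their mothers (r = 1/8) — i.e. double first cousins.
r = 1/8 + 1/8 = 0.25.

0.25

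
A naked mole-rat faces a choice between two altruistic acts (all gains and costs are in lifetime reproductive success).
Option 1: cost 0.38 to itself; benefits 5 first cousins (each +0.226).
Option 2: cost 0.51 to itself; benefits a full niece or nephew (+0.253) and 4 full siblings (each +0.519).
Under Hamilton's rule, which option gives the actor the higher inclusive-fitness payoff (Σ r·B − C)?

Option 1: r to a first cousin = 0.125.
Option 1: Σ r·B − C = (5·0.125·0.226) − 0.38 = -0.23875.
Option 2: r to a full niece or nephew = 0.25.
Option 2: r to a full sibling = 0.5.
Option 2: Σ r·B − C = (1·0.25·0.253 + 4·0.5·0.519) − 0.51 = 0.59125.
Option 2 has the higher net inclusive-fitness payoff.

Option 2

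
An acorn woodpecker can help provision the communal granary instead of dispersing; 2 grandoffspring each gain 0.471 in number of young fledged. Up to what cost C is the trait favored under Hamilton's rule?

r to a grandoffspring = 1/4 (two parent–offspring links: r = (1/2)^2 = 1/4).
Hamilton's rule: n·r·B > C, so the trait is favored while C < n·r·B = 2·0.25·0.471 = 0.2355.

0.2355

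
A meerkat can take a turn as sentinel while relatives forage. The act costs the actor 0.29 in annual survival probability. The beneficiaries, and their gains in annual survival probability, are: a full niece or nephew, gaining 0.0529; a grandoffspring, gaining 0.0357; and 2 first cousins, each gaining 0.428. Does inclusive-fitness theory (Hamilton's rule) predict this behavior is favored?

Hamilton's rule: the trait is favored when the sum of r·B over every recipient exceeds the actor's cost C.
r to a full niece or nephew = 0.25 (full aunt/uncle↔niece/nephew: two paths of length 3 through the shared grandparent pair: r = 2·(1/2)^3 = 1/4).
r to a grandoffspring = 1/4 (two parent–offspring links: r = (1/2)^2 = 1/4).
r to a first cousin = 0.125 (first cousins share one grandparent pair — two paths of length 4: r = 2·(1/2)^4 = 1/8).
Summing one r·B term per recipient: 1·0.25·0.0529 + 1·0.25·0.0357 + 2·0.125·0.428 = 0.12915.
0.12915 < 0.29: the indirect benefit is less than the cost.

No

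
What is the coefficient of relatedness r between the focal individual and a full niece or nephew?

0.25

Full aunt/uncle↔niece/nephew: two paths of length 3 through the shared grandparent pair: r = 2·(1/2)^3 = 1/4.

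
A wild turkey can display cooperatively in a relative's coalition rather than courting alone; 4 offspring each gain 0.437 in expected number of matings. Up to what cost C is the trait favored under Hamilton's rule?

0.874

r to an offspring = 1/2 (one parent–offspring link: r = (1/2)^1 = 1/2).
Hamilton's rule: n·r·B > C, so the trait is favored while C < n·r·B = 4·0.5·0.437 = 0.874.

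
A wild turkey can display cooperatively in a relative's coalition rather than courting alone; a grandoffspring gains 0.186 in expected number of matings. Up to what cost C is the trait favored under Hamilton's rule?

r to a grandoffspring = 0.25 (two parent–offspring links: r = (1/2)^2 = 1/4).
Hamilton's rule: n·r·B > C, so the trait is favored while C < n·r·B = 1·0.25·0.186 = 0.0465.

0.0465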